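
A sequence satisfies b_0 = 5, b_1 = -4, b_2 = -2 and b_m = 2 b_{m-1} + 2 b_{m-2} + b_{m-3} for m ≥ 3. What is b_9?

b_3 = 2(-2) + 2(-4) + 5 = -7
b_4 = 2(-7) + 2(-2) + (-4) = -22
b_5 = 2(-22) + 2(-7) + (-2) = -60
b_6 = 2(-60) + 2(-22) + (-7) = -171
b_7 = 2(-171) + 2(-60) + (-22) = -484
b_8 = 2(-484) + 2(-171) + (-60) = -1370
b_9 = 2(-1370) + 2(-484) + (-171) = -3879

-3879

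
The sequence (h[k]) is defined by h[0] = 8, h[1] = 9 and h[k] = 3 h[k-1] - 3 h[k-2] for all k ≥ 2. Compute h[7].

h[2] = 3·9 - 3·8 = 3
h[3] = 3·3 - 3·9 = -18
h[4] = 3·(-18) - 3·3 = -63
h[5] = 3·(-63) - 3·(-18) = -135
h[6] = 3·(-135) - 3·(-63) = -216
h[7] = 3·(-216) - 3·(-135) = -243

-243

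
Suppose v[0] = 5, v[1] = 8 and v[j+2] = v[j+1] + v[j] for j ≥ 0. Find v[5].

55

v[2] = 8 + 5 = 13
v[3] = 13 + 8 = 21
v[4] = 21 + 13 = 34
v[5] = 34 + 21 = 55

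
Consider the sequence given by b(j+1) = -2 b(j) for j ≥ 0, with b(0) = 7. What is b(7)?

-896

b(1) = -2·7 = -14
b(2) = -2·(-14) = 28
b(3) = -2·28 = -56
b(4) = -2·(-56) = 112
b(5) = -2·112 = -224
b(6) = -2·(-224) = 448
b(7) = -2·448 = -896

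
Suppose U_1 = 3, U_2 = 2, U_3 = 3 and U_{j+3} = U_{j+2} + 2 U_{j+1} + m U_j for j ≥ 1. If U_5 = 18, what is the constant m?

1

U_4 = 7 + 3m
U_5 = 13 + 5m
So 13 + 5m = 18, giving m = 1.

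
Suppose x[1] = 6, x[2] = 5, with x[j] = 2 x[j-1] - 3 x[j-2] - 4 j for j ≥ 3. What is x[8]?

x[3] = 2*5 - 3*6 - 12 = -20
x[4] = 2*(-20) - 3*5 - 16 = -71
x[5] = 2*(-71) - 3*(-20) - 20 = -102
x[6] = 2*(-102) - 3*(-71) - 24 = -15
x[7] = 2*(-15) - 3*(-102) - 28 = 248
x[8] = 2*248 - 3*(-15) - 32 = 509

509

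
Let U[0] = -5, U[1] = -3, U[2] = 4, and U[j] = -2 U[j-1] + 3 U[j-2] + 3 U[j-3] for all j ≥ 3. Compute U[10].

29632

U[3] = -2·4 + 3·(-3) + 3·(-5) = -32
U[4] = -2·(-32) + 3·4 + 3·(-3) = 67
U[5] = -2·67 + 3·(-32) + 3·4 = -218
U[6] = -2·(-218) + 3·67 + 3·(-32) = 541
U[7] = -2·541 + 3·(-218) + 3·67 = -1535
U[8] = -2·(-1535) + 3·541 + 3·(-218) = 4039
U[9] = -2·4039 + 3·(-1535) + 3·541 = -11060
U[10] = -2·(-11060) + 3·4039 + 3·(-1535) = 29632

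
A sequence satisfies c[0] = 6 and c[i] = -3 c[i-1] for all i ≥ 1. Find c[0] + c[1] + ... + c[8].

29526

c[1] = -3*6 = -18
c[2] = -3*(-18) = 54
c[3] = -3*54 = -162
c[4] = -3*(-162) = 486
c[5] = -3*486 = -1458
c[6] = -3*(-1458) = 4374
c[7] = -3*4374 = -13122
c[8] = -3*(-13122) = 39366
Sum = 6 + (-18) + 54 + (-162) + 486 + (-1458) + 4374 + (-13122) + 39366 = 29526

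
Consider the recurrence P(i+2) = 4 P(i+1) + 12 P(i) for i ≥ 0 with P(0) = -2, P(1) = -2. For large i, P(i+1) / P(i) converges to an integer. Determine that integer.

6

The characteristic equation is r^2 - 4r - 12 = 0, which factors as (r - 6)(r + 2) = 0.
So the roots are 6 and -2. Since |6| > |-2| and the coefficient of 6^i is non-zero, the ratio tends to 6.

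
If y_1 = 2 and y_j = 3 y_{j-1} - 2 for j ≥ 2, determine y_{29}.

The fixed point is -2/(1 - 3) = 1, so y_j - 1 = 3(y_{j-1} - 1).
Hence y_j = 1·3^{j-1} + 1.
y_{29} = 1·3^{28} + 1 = 1·22876792454961 + 1 = 22876792454962.

22876792454962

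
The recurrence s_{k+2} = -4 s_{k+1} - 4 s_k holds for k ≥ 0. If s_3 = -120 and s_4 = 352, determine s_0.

Rearranging, s_{k-2} = (s_k + 4 s_{k-1}) / -4.
s_2 = (352 + 4(-120)) / -4 = -128/-4 = 32
s_1 = (-120 + 4(32)) / -4 = 8/-4 = -2
s_0 = (32 + 4(-2)) / -4 = 24/-4 = -6

-6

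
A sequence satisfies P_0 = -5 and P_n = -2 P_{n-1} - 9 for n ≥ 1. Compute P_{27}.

268435453

The fixed point is -9/(1 + 2) = -3, so P_n + 3 = -2(P_{n-1} + 3).
Hence P_n = -2·(-2)^n - 3.
P_{27} = -2·(-2)^{27} - 3 = -2·-134217728 - 3 = 268435453.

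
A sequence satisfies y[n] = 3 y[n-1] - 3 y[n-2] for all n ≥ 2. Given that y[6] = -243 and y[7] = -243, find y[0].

Rearranging, y[n-2] = (y[n] - 3 y[n-1]) / -3.
y[5] = (-243 - 3·(-243)) / -3 = 486/-3 = -162
y[4] = (-243 - 3·(-162)) / -3 = 243/-3 = -81
y[3] = (-162 - 3·(-81)) / -3 = 81/-3 = -27
y[2] = (-81 - 3·(-27)) / -3 = 0/-3 = 0
y[1] = (-27 - 3·0) / -3 = -27/-3 = 9
y[0] = (0 - 3·9) / -3 = -27/-3 = 9

9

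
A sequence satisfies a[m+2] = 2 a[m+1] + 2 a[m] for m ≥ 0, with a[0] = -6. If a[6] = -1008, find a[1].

-4

Let a[1] = y.
a[2] = -12 + 2y
a[3] = -24 + 6y
a[4] = -72 + 16y
a[5] = -192 + 44y
a[6] = -528 + 120y
So -528 + 120y = -1008, giving y = -4.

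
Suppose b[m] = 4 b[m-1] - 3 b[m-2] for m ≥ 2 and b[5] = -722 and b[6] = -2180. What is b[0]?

Rearranging, b[m-2] = (b[m] - 4 b[m-1]) / -3.
b[4] = (-2180 - 4·(-722)) / -3 = 708/-3 = -236
b[3] = (-722 - 4·(-236)) / -3 = 222/-3 = -74
b[2] = (-236 - 4·(-74)) / -3 = 60/-3 = -20
b[1] = (-74 - 4·(-20)) / -3 = 6/-3 = -2
b[0] = (-20 - 4·(-2)) / -3 = -12/-3 = 4

4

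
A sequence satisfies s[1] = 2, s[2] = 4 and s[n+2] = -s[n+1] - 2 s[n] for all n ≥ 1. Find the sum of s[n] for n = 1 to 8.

30

s[3] = -4 - 2·2 = -8
s[4] = -(-8) - 2·4 = 0
s[5] = -0 - 2·(-8) = 16
s[6] = -16 - 2·0 = -16
s[7] = -(-16) - 2·16 = -16
s[8] = -(-16) - 2·(-16) = 48
Sum = 2 + 4 + (-8) + 0 + 16 + (-16) + (-16) + 48 = 30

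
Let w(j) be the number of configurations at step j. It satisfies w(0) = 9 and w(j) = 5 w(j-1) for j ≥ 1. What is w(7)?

703125

w(1) = 5(9) = 45
w(2) = 5(45) = 225
w(3) = 5(225) = 1125
w(4) = 5(1125) = 5625
w(5) = 5(5625) = 28125
w(6) = 5(28125) = 140625
w(7) = 5(140625) = 703125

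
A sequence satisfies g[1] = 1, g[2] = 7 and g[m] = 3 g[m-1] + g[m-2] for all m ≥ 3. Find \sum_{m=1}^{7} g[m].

3769

g[3] = 3*7 + 1 = 22
g[4] = 3*22 + 7 = 73
g[5] = 3*73 + 22 = 241
g[6] = 3*241 + 73 = 796
g[7] = 3*796 + 241 = 2629
Sum = 1 + 7 + 22 + 73 + 241 + 796 + 2629 = 3769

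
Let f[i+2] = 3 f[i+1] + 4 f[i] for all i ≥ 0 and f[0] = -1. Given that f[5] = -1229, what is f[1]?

Let f[1] = x.
f[2] = -4 + 3x
f[3] = -12 + 13x
f[4] = -52 + 51x
f[5] = -204 + 205x
So -204 + 205x = -1229, giving x = -5.

-5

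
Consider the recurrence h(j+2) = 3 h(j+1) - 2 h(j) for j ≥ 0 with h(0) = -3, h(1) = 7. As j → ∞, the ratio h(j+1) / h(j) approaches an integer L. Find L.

2

The characteristic equation is r^2 - 3r + 2 = 0, which factors as (r - 2)(r - 1) = 0.
So the roots are 2 and 1. Since |2| > |1| and the coefficient of 2^j is non-zero, the ratio tends to 2.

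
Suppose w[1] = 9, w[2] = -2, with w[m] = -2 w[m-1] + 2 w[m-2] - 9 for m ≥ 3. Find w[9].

5527

w[3] = -2*(-2) + 2*9 - 9 = 13
w[4] = -2*13 + 2*(-2) - 9 = -39
w[5] = -2*(-39) + 2*13 - 9 = 95
w[6] = -2*95 + 2*(-39) - 9 = -277
w[7] = -2*(-277) + 2*95 - 9 = 735
w[8] = -2*735 + 2*(-277) - 9 = -2033
w[9] = -2*(-2033) + 2*735 - 9 = 5527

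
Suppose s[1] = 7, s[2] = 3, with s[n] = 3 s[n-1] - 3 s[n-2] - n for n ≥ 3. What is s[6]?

s[3] = 3(3) - 3(7) - 3 = -15
s[4] = 3(-15) - 3(3) - 4 = -58
s[5] = 3(-58) - 3(-15) - 5 = -134
s[6] = 3(-134) - 3(-58) - 6 = -234

-234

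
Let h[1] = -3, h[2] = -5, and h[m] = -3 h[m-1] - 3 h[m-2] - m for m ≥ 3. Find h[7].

71

h[3] = -3·(-5) - 3·(-3) - 3 = 21
h[4] = -3·21 - 3·(-5) - 4 = -52
h[5] = -3·(-52) - 3·21 - 5 = 88
h[6] = -3·88 - 3·(-52) - 6 = -114
h[7] = -3·(-114) - 3·88 - 7 = 71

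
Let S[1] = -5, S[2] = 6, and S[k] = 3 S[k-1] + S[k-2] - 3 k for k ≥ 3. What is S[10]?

S[3] = 3(6) + (-5) - 9 = 4
S[4] = 3(4) + 6 - 12 = 6
S[5] = 3(6) + 4 - 15 = 7
S[6] = 3(7) + 6 - 18 = 9
S[7] = 3(9) + 7 - 21 = 13
S[8] = 3(13) + 9 - 24 = 24
S[9] = 3(24) + 13 - 27 = 58
S[10] = 3(58) + 24 - 30 = 168

168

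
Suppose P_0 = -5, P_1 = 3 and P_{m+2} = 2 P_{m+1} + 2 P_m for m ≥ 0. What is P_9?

P_2 = 2(3) + 2(-5) = -4
P_3 = 2(-4) + 2(3) = -2
P_4 = 2(-2) + 2(-4) = -12
P_5 = 2(-12) + 2(-2) = -28
P_6 = 2(-28) + 2(-12) = -80
P_7 = 2(-80) + 2(-28) = -216
P_8 = 2(-216) + 2(-80) = -592
P_9 = 2(-592) + 2(-216) = -1616

-1616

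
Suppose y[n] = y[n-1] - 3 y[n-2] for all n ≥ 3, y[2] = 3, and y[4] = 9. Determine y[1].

-5

Let y[1] = w.
y[3] = 3 - 3w
y[4] = -6 - 3w
So -6 - 3w = 9, giving w = -5.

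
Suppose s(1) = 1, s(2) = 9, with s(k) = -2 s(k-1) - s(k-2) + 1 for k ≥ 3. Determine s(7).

-56

s(3) = -2*9 - 1 + 1 = -18
s(4) = -2*(-18) - 9 + 1 = 28
s(5) = -2*28 - (-18) + 1 = -37
s(6) = -2*(-37) - 28 + 1 = 47
s(7) = -2*47 - (-37) + 1 = -56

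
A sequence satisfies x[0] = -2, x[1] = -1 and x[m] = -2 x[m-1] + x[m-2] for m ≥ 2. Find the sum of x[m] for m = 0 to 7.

x[2] = -2(-1) + (-2) = 0
x[3] = -2(0) + (-1) = -1
x[4] = -2(-1) + 0 = 2
x[5] = -2(2) + (-1) = -5
x[6] = -2(-5) + 2 = 12
x[7] = -2(12) + (-5) = -29
Sum = (-2) + (-1) + 0 + (-1) + 2 + (-5) + 12 + (-29) = -24

-24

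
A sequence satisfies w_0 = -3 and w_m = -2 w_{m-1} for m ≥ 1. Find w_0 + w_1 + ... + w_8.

-513

w_1 = -2(-3) = 6
w_2 = -2(6) = -12
w_3 = -2(-12) = 24
w_4 = -2(24) = -48
w_5 = -2(-48) = 96
w_6 = -2(96) = -192
w_7 = -2(-192) = 384
w_8 = -2(384) = -768
Sum = (-3) + 6 + (-12) + 24 + (-48) + 96 + (-192) + 384 + (-768) = -513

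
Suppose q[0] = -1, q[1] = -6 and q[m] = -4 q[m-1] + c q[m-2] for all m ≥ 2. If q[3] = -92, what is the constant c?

q[2] = 24 - c
q[3] = -96 - 2c
So -96 - 2c = -92, giving c = -2.

-2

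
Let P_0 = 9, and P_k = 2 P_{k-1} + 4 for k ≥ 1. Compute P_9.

6652

P_1 = 2·9 + 4 = 22
P_2 = 2·22 + 4 = 48
P_3 = 2·48 + 4 = 100
P_4 = 2·100 + 4 = 204
P_5 = 2·204 + 4 = 412
P_6 = 2·412 + 4 = 828
P_7 = 2·828 + 4 = 1660
P_8 = 2·1660 + 4 = 3324
P_9 = 2·3324 + 4 = 6652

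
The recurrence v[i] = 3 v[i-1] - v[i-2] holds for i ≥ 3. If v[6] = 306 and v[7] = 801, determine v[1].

Rearranging, v[i-2] = -(v[i] - 3 v[i-1]).
v[5] = -(801 - 3*306) = 117
v[4] = -(306 - 3*117) = 45
v[3] = -(117 - 3*45) = 18
v[2] = -(45 - 3*18) = 9
v[1] = -(18 - 3*9) = 9

9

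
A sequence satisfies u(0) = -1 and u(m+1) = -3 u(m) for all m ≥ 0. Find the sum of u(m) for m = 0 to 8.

-4921

u(1) = -3·(-1) = 3
u(2) = -3·3 = -9
u(3) = -3·(-9) = 27
u(4) = -3·27 = -81
u(5) = -3·(-81) = 243
u(6) = -3·243 = -729
u(7) = -3·(-729) = 2187
u(8) = -3·2187 = -6561
Sum = (-1) + 3 + (-9) + 27 + (-81) + 243 + (-729) + 2187 + (-6561) = -4921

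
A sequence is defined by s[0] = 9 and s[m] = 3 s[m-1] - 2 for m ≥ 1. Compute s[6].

s[1] = 3*9 - 2 = 25
s[2] = 3*25 - 2 = 73
s[3] = 3*73 - 2 = 217
s[4] = 3*217 - 2 = 649
s[5] = 3*649 - 2 = 1945
s[6] = 3*1945 - 2 = 5833

5833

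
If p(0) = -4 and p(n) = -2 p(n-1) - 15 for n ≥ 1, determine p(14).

The fixed point is -15/(1 + 2) = -5, so p(n) + 5 = -2(p(n-1) + 5).
Hence p(n) = 1·(-2)^n - 5.
p(14) = 1·(-2)^{14} - 5 = 1·16384 - 5 = 16379.

16379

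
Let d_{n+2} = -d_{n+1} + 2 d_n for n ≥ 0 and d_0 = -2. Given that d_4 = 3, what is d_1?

Let d_1 = w.
d_2 = -4 - w
d_3 = 4 + 3w
d_4 = -12 - 5w
So -12 - 5w = 3, giving w = -3.

-3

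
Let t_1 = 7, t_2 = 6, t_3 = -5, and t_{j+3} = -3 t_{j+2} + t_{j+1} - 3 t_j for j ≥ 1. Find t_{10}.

t_4 = -3(-5) + 6 - 3(7) = 0
t_5 = -3(0) + (-5) - 3(6) = -23
t_6 = -3(-23) + 0 - 3(-5) = 84
t_7 = -3(84) + (-23) - 3(0) = -275
t_8 = -3(-275) + 84 - 3(-23) = 978
t_9 = -3(978) + (-275) - 3(84) = -3461
t_{10} = -3(-3461) + 978 - 3(-275) = 12186

12186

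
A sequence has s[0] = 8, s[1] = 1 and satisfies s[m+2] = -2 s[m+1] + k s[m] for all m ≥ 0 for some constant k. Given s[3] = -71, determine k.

s[2] = -2 + 8k
s[3] = 4 - 15k
So 4 - 15k = -71, giving k = 5.

5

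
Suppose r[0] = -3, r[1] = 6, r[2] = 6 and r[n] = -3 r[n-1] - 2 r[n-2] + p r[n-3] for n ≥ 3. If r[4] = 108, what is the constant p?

r[3] = -30 - 3p
r[4] = 78 + 15p
So 78 + 15p = 108, giving p = 2.

2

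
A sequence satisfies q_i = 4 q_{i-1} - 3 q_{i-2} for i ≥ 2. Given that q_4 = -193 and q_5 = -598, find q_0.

7

Rearranging, q_{i-2} = (q_i - 4 q_{i-1}) / -3.
q_3 = (-598 - 4*(-193)) / -3 = 174/-3 = -58
q_2 = (-193 - 4*(-58)) / -3 = 39/-3 = -13
q_1 = (-58 - 4*(-13)) / -3 = -6/-3 = 2
q_0 = (-13 - 4*2) / -3 = -21/-3 = 7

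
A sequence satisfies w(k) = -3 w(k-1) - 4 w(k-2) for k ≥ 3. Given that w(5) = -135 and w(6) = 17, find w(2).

5

Rearranging, w(k-2) = (w(k) + 3 w(k-1)) / -4.
w(4) = (17 + 3(-135)) / -4 = -388/-4 = 97
w(3) = (-135 + 3(97)) / -4 = 156/-4 = -39
w(2) = (97 + 3(-39)) / -4 = -20/-4 = 5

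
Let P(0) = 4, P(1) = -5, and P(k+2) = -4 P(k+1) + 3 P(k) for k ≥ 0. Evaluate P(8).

310964

P(2) = -4·(-5) + 3·4 = 32
P(3) = -4·32 + 3·(-5) = -143
P(4) = -4·(-143) + 3·32 = 668
P(5) = -4·668 + 3·(-143) = -3101
P(6) = -4·(-3101) + 3·668 = 14408
P(7) = -4·14408 + 3·(-3101) = -66935
P(8) = -4·(-66935) + 3·14408 = 310964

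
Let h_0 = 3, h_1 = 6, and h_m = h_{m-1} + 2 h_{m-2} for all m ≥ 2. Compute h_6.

192

h_2 = 6 + 2*3 = 12
h_3 = 12 + 2*6 = 24
h_4 = 24 + 2*12 = 48
h_5 = 48 + 2*24 = 96
h_6 = 96 + 2*48 = 192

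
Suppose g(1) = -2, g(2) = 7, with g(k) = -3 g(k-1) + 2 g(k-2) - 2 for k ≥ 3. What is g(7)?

g(3) = -3·7 + 2·(-2) - 2 = -27
g(4) = -3·(-27) + 2·7 - 2 = 93
g(5) = -3·93 + 2·(-27) - 2 = -335
g(6) = -3·(-335) + 2·93 - 2 = 1189
g(7) = -3·1189 + 2·(-335) - 2 = -4239

-4239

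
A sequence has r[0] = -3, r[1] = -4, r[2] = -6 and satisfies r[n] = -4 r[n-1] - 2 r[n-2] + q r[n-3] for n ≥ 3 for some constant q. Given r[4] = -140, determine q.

-3

r[3] = 32 - 3q
r[4] = -116 + 8q
So -116 + 8q = -140, giving q = -3.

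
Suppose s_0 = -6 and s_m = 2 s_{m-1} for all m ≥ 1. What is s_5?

s_1 = 2*(-6) = -12
s_2 = 2*(-12) = -24
s_3 = 2*(-24) = -48
s_4 = 2*(-48) = -96
s_5 = 2*(-96) = -192

-192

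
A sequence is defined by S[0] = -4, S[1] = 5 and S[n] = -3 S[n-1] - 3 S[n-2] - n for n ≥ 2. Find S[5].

-56

S[2] = -3*5 - 3*(-4) - 2 = -5
S[3] = -3*(-5) - 3*5 - 3 = -3
S[4] = -3*(-3) - 3*(-5) - 4 = 20
S[5] = -3*20 - 3*(-3) - 5 = -56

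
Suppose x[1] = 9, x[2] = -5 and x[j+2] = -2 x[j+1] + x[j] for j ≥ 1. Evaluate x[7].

x[3] = -2(-5) + 9 = 19
x[4] = -2(19) + (-5) = -43
x[5] = -2(-43) + 19 = 105
x[6] = -2(105) + (-43) = -253
x[7] = -2(-253) + 105 = 611

611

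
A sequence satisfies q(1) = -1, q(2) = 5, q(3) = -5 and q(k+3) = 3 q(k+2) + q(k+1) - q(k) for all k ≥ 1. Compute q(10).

q(4) = 3(-5) + 5 - (-1) = -9
q(5) = 3(-9) + (-5) - 5 = -37
q(6) = 3(-37) + (-9) - (-5) = -115
q(7) = 3(-115) + (-37) - (-9) = -373
q(8) = 3(-373) + (-115) - (-37) = -1197
q(9) = 3(-1197) + (-373) - (-115) = -3849
q(10) = 3(-3849) + (-1197) - (-373) = -12371

-12371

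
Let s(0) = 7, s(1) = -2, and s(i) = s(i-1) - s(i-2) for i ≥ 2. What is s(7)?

s(2) = (-2) - 7 = -9
s(3) = (-9) - (-2) = -7
s(4) = (-7) - (-9) = 2
s(5) = 2 - (-7) = 9
s(6) = 9 - 2 = 7
s(7) = 7 - 9 = -2

-2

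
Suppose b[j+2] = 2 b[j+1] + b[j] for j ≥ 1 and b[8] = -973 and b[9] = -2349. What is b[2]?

-7

Rearranging, b[j-2] = b[j] - 2 b[j-1].
b[7] = -2349 - 2*(-973) = -403
b[6] = -973 - 2*(-403) = -167
b[5] = -403 - 2*(-167) = -69
b[4] = -167 - 2*(-69) = -29
b[3] = -69 - 2*(-29) = -11
b[2] = -29 - 2*(-11) = -7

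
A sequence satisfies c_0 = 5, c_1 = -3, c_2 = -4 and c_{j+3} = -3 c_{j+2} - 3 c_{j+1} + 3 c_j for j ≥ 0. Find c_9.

c_3 = -3·(-4) - 3·(-3) + 3·5 = 36
c_4 = -3·36 - 3·(-4) + 3·(-3) = -105
c_5 = -3·(-105) - 3·36 + 3·(-4) = 195
c_6 = -3·195 - 3·(-105) + 3·36 = -162
c_7 = -3·(-162) - 3·195 + 3·(-105) = -414
c_8 = -3·(-414) - 3·(-162) + 3·195 = 2313
c_9 = -3·2313 - 3·(-414) + 3·(-162) = -6183

-6183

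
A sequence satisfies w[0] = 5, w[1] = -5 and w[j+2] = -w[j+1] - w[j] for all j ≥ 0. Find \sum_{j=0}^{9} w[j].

5

w[2] = -(-5) - 5 = 0
w[3] = -0 - (-5) = 5
w[4] = -5 - 0 = -5
w[5] = -(-5) - 5 = 0
w[6] = -0 - (-5) = 5
w[7] = -5 - 0 = -5
w[8] = -(-5) - 5 = 0
w[9] = -0 - (-5) = 5
Sum = 5 + (-5) + 0 + 5 + (-5) + 0 + 5 + (-5) + 0 + 5 = 5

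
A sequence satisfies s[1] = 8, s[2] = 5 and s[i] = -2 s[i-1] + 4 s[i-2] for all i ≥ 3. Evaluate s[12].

s[3] = -2*5 + 4*8 = 22
s[4] = -2*22 + 4*5 = -24
s[5] = -2*(-24) + 4*22 = 136
s[6] = -2*136 + 4*(-24) = -368
s[7] = -2*(-368) + 4*136 = 1280
s[8] = -2*1280 + 4*(-368) = -4032
s[9] = -2*(-4032) + 4*1280 = 13184
s[10] = -2*13184 + 4*(-4032) = -42496
s[11] = -2*(-42496) + 4*13184 = 137728
s[12] = -2*137728 + 4*(-42496) = -445440

-445440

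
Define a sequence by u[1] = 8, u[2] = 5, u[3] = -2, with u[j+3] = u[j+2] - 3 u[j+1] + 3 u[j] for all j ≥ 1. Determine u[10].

u[4] = (-2) - 3·5 + 3·8 = 7
u[5] = 7 - 3·(-2) + 3·5 = 28
u[6] = 28 - 3·7 + 3·(-2) = 1
u[7] = 1 - 3·28 + 3·7 = -62
u[8] = (-62) - 3·1 + 3·28 = 19
u[9] = 19 - 3·(-62) + 3·1 = 208
u[10] = 208 - 3·19 + 3·(-62) = -35

-35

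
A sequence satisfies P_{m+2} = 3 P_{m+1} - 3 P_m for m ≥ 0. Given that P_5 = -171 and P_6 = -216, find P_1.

5

Rearranging, P_{m-2} = (P_m - 3 P_{m-1}) / -3.
P_4 = (-216 - 3·(-171)) / -3 = 297/-3 = -99
P_3 = (-171 - 3·(-99)) / -3 = 126/-3 = -42
P_2 = (-99 - 3·(-42)) / -3 = 27/-3 = -9
P_1 = (-42 - 3·(-9)) / -3 = -15/-3 = 5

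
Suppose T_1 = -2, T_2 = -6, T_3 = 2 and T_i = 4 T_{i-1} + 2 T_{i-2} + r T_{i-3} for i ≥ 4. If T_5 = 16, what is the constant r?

-2

T_4 = -4 - 2r
T_5 = -12 - 14r
So -12 - 14r = 16, giving r = -2.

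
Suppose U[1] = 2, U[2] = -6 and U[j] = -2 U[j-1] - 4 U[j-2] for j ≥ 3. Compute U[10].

U[3] = -2(-6) - 4(2) = 4
U[4] = -2(4) - 4(-6) = 16
U[5] = -2(16) - 4(4) = -48
U[6] = -2(-48) - 4(16) = 32
U[7] = -2(32) - 4(-48) = 128
U[8] = -2(128) - 4(32) = -384
U[9] = -2(-384) - 4(128) = 256
U[10] = -2(256) - 4(-384) = 1024

1024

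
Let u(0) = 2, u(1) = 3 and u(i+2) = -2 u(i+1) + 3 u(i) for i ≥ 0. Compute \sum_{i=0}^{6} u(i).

u(2) = -2*3 + 3*2 = 0
u(3) = -2*0 + 3*3 = 9
u(4) = -2*9 + 3*0 = -18
u(5) = -2*(-18) + 3*9 = 63
u(6) = -2*63 + 3*(-18) = -180
Sum = 2 + 3 + 0 + 9 + (-18) + 63 + (-180) = -121

-121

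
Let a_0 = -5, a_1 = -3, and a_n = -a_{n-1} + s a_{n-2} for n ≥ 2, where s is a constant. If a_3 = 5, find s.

a_2 = 3 - 5s
a_3 = -3 + 2s
So -3 + 2s = 5, giving s = 4.

4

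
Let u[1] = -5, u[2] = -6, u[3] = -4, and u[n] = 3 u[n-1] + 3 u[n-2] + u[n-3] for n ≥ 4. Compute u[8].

-7071

u[4] = 3·(-4) + 3·(-6) + (-5) = -35
u[5] = 3·(-35) + 3·(-4) + (-6) = -123
u[6] = 3·(-123) + 3·(-35) + (-4) = -478
u[7] = 3·(-478) + 3·(-123) + (-35) = -1838
u[8] = 3·(-1838) + 3·(-478) + (-123) = -7071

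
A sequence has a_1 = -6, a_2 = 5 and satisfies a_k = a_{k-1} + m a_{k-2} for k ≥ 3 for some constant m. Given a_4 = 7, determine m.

-2

a_3 = 5 - 6m
a_4 = 5 - m
So 5 - m = 7, giving m = -2.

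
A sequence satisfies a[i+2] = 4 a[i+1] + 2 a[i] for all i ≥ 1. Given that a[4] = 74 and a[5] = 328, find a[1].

Rearranging, a[i-2] = (a[i] - 4 a[i-1]) / 2.
a[3] = (328 - 4·74) / 2 = 32/2 = 16
a[2] = (74 - 4·16) / 2 = 10/2 = 5
a[1] = (16 - 4·5) / 2 = -4/2 = -2

-2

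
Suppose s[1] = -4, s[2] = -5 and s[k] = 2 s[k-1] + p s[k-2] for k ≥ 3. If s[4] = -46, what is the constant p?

2

s[3] = -10 - 4p
s[4] = -20 - 13p
So -20 - 13p = -46, giving p = 2.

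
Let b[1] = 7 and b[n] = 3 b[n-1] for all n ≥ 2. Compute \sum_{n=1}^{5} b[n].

847

b[2] = 3·7 = 21
b[3] = 3·21 = 63
b[4] = 3·63 = 189
b[5] = 3·189 = 567
Sum = 7 + 21 + 63 + 189 + 567 = 847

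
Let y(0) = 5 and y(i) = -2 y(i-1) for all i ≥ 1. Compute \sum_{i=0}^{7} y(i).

y(1) = -2·5 = -10
y(2) = -2·(-10) = 20
y(3) = -2·20 = -40
y(4) = -2·(-40) = 80
y(5) = -2·80 = -160
y(6) = -2·(-160) = 320
y(7) = -2·320 = -640
Sum = 5 + (-10) + 20 + (-40) + 80 + (-160) + 320 + (-640) = -425

-425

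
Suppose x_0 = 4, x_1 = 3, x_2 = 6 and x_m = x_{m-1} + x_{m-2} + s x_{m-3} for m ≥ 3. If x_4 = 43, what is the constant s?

4

x_3 = 9 + 4s
x_4 = 15 + 7s
So 15 + 7s = 43, giving s = 4.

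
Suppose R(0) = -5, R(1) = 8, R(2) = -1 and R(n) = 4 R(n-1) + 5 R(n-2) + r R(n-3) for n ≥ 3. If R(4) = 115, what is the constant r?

R(3) = 36 - 5r
R(4) = 139 - 12r
So 139 - 12r = 115, giving r = 2.

2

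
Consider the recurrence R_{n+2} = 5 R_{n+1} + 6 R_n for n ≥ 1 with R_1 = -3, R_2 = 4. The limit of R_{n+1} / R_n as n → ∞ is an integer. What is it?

6

The characteristic equation is r^2 - 5r - 6 = 0, which factors as (r - 6)(r + 1) = 0.
So the roots are 6 and -1. Since |6| > |-1| and the coefficient of 6^n is non-zero, the ratio tends to 6.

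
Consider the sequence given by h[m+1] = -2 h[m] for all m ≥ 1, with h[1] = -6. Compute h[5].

-96

h[2] = -2*(-6) = 12
h[3] = -2*12 = -24
h[4] = -2*(-24) = 48
h[5] = -2*48 = -96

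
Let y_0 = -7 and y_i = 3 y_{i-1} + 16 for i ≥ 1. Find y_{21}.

10460353195

The fixed point is 16/(1 - 3) = -8, so y_i + 8 = 3(y_{i-1} + 8).
Hence y_i = 1·3^i - 8.
y_{21} = 1·3^{21} - 8 = 1·10460353203 - 8 = 10460353195.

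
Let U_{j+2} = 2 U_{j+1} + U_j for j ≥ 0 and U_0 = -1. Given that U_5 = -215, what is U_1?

-7

Let U_1 = w.
U_2 = -1 + 2w
U_3 = -2 + 5w
U_4 = -5 + 12w
U_5 = -12 + 29w
So -12 + 29w = -215, giving w = -7.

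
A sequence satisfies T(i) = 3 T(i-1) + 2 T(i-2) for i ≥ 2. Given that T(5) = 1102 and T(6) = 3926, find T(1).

Rearranging, T(i-2) = (T(i) - 3 T(i-1)) / 2.
T(4) = (3926 - 3*1102) / 2 = 620/2 = 310
T(3) = (1102 - 3*310) / 2 = 172/2 = 86
T(2) = (310 - 3*86) / 2 = 52/2 = 26
T(1) = (86 - 3*26) / 2 = 8/2 = 4

4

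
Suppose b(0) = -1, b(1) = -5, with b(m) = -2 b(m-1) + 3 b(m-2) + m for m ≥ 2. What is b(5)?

-267

b(2) = -2·(-5) + 3·(-1) + 2 = 9
b(3) = -2·9 + 3·(-5) + 3 = -30
b(4) = -2·(-30) + 3·9 + 4 = 91
b(5) = -2·91 + 3·(-30) + 5 = -267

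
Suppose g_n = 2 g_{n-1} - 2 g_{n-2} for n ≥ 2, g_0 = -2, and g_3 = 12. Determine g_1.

Let g_1 = z.
g_2 = 4 + 2z
g_3 = 8 + 2z
So 8 + 2z = 12, giving z = 2.

2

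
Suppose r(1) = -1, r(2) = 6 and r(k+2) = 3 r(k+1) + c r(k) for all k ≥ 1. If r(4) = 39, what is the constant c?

-5

r(3) = 18 - c
r(4) = 54 + 3c
So 54 + 3c = 39, giving c = -5.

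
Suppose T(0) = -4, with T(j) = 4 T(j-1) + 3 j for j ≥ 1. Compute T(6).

T(1) = 4*(-4) + 3 = -13
T(2) = 4*(-13) + 6 = -46
T(3) = 4*(-46) + 9 = -175
T(4) = 4*(-175) + 12 = -688
T(5) = 4*(-688) + 15 = -2737
T(6) = 4*(-2737) + 18 = -10930

-10930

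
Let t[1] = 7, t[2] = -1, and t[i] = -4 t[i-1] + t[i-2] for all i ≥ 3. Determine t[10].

-260497

t[3] = -4(-1) + 7 = 11
t[4] = -4(11) + (-1) = -45
t[5] = -4(-45) + 11 = 191
t[6] = -4(191) + (-45) = -809
t[7] = -4(-809) + 191 = 3427
t[8] = -4(3427) + (-809) = -14517
t[9] = -4(-14517) + 3427 = 61495
t[10] = -4(61495) + (-14517) = -260497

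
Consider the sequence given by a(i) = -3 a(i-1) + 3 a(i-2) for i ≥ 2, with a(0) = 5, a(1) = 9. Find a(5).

864

a(2) = -3·9 + 3·5 = -12
a(3) = -3·(-12) + 3·9 = 63
a(4) = -3·63 + 3·(-12) = -225
a(5) = -3·(-225) + 3·63 = 864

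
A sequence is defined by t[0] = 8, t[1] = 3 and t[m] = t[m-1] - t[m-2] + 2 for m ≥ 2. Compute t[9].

t[2] = 3 - 8 + 2 = -3
t[3] = (-3) - 3 + 2 = -4
t[4] = (-4) - (-3) + 2 = 1
t[5] = 1 - (-4) + 2 = 7
t[6] = 7 - 1 + 2 = 8
t[7] = 8 - 7 + 2 = 3
t[8] = 3 - 8 + 2 = -3
t[9] = (-3) - 3 + 2 = -4

-4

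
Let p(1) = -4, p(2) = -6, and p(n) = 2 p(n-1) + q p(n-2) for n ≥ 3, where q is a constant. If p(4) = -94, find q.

p(3) = -12 - 4q
p(4) = -24 - 14q
So -24 - 14q = -94, giving q = 5.

5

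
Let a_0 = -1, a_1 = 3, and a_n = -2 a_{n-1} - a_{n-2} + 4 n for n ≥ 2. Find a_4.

7

a_2 = -2·3 - (-1) + 8 = 3
a_3 = -2·3 - 3 + 12 = 3
a_4 = -2·3 - 3 + 16 = 7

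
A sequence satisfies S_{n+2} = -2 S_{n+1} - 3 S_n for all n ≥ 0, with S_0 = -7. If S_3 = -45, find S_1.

-3

Let S_1 = v.
S_2 = 21 - 2v
S_3 = -42 + v
So -42 + v = -45, giving v = -3.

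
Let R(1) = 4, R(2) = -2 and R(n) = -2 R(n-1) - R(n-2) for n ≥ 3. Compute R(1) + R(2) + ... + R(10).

R(3) = -2(-2) - 4 = 0
R(4) = -2(0) - (-2) = 2
R(5) = -2(2) - 0 = -4
R(6) = -2(-4) - 2 = 6
R(7) = -2(6) - (-4) = -8
R(8) = -2(-8) - 6 = 10
R(9) = -2(10) - (-8) = -12
R(10) = -2(-12) - 10 = 14
Sum = 4 + (-2) + 0 + 2 + (-4) + 6 + (-8) + 10 + (-12) + 14 = 10

10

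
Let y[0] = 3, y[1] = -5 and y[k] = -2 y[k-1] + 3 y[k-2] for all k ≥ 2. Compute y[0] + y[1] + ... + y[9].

-29514

y[2] = -2(-5) + 3(3) = 19
y[3] = -2(19) + 3(-5) = -53
y[4] = -2(-53) + 3(19) = 163
y[5] = -2(163) + 3(-53) = -485
y[6] = -2(-485) + 3(163) = 1459
y[7] = -2(1459) + 3(-485) = -4373
y[8] = -2(-4373) + 3(1459) = 13123
y[9] = -2(13123) + 3(-4373) = -39365
Sum = 3 + (-5) + 19 + (-53) + 163 + (-485) + 1459 + (-4373) + 13123 + (-39365) = -29514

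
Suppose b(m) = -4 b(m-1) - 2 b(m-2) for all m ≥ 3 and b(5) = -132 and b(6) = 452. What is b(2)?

Rearranging, b(m-2) = (b(m) + 4 b(m-1)) / -2.
b(4) = (452 + 4·(-132)) / -2 = -76/-2 = 38
b(3) = (-132 + 4·38) / -2 = 20/-2 = -10
b(2) = (38 + 4·(-10)) / -2 = -2/-2 = 1

1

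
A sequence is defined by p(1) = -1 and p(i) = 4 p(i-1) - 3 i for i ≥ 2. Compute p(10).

p(2) = 4(-1) - 6 = -10
p(3) = 4(-10) - 9 = -49
p(4) = 4(-49) - 12 = -208
p(5) = 4(-208) - 15 = -847
p(6) = 4(-847) - 18 = -3406
p(7) = 4(-3406) - 21 = -13645
p(8) = 4(-13645) - 24 = -54604
p(9) = 4(-54604) - 27 = -218443
p(10) = 4(-218443) - 30 = -873802

-873802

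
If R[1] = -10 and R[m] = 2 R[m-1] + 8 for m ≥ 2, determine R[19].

The fixed point is 8/(1 - 2) = -8, so R[m] + 8 = 2(R[m-1] + 8).
Hence R[m] = -2·2^{m-1} - 8.
R[19] = -2·2^{18} - 8 = -2·262144 - 8 = -524296.

-524296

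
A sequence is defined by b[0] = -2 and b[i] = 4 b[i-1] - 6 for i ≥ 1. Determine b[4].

-1022

b[1] = 4·(-2) - 6 = -14
b[2] = 4·(-14) - 6 = -62
b[3] = 4·(-62) - 6 = -254
b[4] = 4·(-254) - 6 = -1022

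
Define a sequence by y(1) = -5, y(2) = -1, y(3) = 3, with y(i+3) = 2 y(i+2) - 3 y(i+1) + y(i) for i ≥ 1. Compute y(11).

-12

y(4) = 2·3 - 3·(-1) + (-5) = 4
y(5) = 2·4 - 3·3 + (-1) = -2
y(6) = 2·(-2) - 3·4 + 3 = -13
y(7) = 2·(-13) - 3·(-2) + 4 = -16
y(8) = 2·(-16) - 3·(-13) + (-2) = 5
y(9) = 2·5 - 3·(-16) + (-13) = 45
y(10) = 2·45 - 3·5 + (-16) = 59
y(11) = 2·59 - 3·45 + 5 = -12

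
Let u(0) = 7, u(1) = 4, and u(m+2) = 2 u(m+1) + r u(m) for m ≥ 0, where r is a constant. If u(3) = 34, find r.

1

u(2) = 8 + 7r
u(3) = 16 + 18r
So 16 + 18r = 34, giving r = 1.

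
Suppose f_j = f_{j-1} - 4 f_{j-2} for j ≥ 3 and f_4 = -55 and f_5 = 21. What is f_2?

9

Rearranging, f_{j-2} = (f_j - f_{j-1}) / -4.
f_3 = (21 - (-55)) / -4 = 76/-4 = -19
f_2 = (-55 - (-19)) / -4 = -36/-4 = 9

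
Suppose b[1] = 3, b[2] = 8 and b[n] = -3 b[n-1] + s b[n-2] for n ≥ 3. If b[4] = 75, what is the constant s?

b[3] = -24 + 3s
b[4] = 72 - s
So 72 - s = 75, giving s = -3.

-3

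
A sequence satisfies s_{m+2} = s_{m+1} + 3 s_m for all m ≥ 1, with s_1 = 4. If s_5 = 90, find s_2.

6

Let s_2 = y.
s_3 = 12 + y
s_4 = 12 + 4y
s_5 = 48 + 7y
So 48 + 7y = 90, giving y = 6.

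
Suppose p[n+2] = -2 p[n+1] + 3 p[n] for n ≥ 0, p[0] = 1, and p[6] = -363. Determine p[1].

3

Let p[1] = x.
p[2] = 3 - 2x
p[3] = -6 + 7x
p[4] = 21 - 20x
p[5] = -60 + 61x
p[6] = 183 - 182x
So 183 - 182x = -363, giving x = 3.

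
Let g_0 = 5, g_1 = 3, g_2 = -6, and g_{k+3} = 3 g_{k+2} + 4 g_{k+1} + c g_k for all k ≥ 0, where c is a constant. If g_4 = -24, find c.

g_3 = -6 + 5c
g_4 = -42 + 18c
So -42 + 18c = -24, giving c = 1.

1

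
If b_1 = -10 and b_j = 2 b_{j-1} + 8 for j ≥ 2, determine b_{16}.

-65544

The fixed point is 8/(1 - 2) = -8, so b_j + 8 = 2(b_{j-1} + 8).
Hence b_j = -2·2^{j-1} - 8.
b_{16} = -2·2^{15} - 8 = -2·32768 - 8 = -65544.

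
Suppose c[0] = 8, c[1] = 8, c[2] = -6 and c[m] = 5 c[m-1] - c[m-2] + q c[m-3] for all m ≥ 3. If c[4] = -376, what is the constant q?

-4

c[3] = -38 + 8q
c[4] = -184 + 48q
So -184 + 48q = -376, giving q = -4.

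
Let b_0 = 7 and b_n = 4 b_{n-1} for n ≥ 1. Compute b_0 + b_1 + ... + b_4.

b_1 = 4·7 = 28
b_2 = 4·28 = 112
b_3 = 4·112 = 448
b_4 = 4·448 = 1792
Sum = 7 + 28 + 112 + 448 + 1792 = 2387

2387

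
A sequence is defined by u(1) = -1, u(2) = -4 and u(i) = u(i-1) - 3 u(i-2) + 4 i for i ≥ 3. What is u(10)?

195

u(3) = (-4) - 3*(-1) + 12 = 11
u(4) = 11 - 3*(-4) + 16 = 39
u(5) = 39 - 3*11 + 20 = 26
u(6) = 26 - 3*39 + 24 = -67
u(7) = (-67) - 3*26 + 28 = -117
u(8) = (-117) - 3*(-67) + 32 = 116
u(9) = 116 - 3*(-117) + 36 = 503
u(10) = 503 - 3*116 + 40 = 195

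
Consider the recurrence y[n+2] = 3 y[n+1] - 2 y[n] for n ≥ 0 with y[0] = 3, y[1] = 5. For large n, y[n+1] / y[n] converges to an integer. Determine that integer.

2

The characteristic equation is r^2 - 3r + 2 = 0, which factors as (r - 2)(r - 1) = 0.
So the roots are 2 and 1. Since |2| > |1| and the coefficient of 2^n is non-zero, the ratio tends to 2.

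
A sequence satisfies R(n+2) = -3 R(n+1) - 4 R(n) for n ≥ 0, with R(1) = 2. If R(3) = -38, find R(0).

-4

Let R(0) = y.
R(2) = -6 - 4y
R(3) = 10 + 12y
So 10 + 12y = -38, giving y = -4.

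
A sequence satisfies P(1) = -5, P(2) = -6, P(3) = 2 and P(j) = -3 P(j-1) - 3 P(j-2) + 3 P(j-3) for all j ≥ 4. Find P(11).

P(4) = -3·2 - 3·(-6) + 3·(-5) = -3
P(5) = -3·(-3) - 3·2 + 3·(-6) = -15
P(6) = -3·(-15) - 3·(-3) + 3·2 = 60
P(7) = -3·60 - 3·(-15) + 3·(-3) = -144
P(8) = -3·(-144) - 3·60 + 3·(-15) = 207
P(9) = -3·207 - 3·(-144) + 3·60 = -9
P(10) = -3·(-9) - 3·207 + 3·(-144) = -1026
P(11) = -3·(-1026) - 3·(-9) + 3·207 = 3726

3726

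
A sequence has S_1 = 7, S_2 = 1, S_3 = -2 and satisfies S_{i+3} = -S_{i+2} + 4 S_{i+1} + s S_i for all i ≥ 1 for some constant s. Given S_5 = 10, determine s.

-4

S_4 = 6 + 7s
S_5 = -14 - 6s
So -14 - 6s = 10, giving s = -4.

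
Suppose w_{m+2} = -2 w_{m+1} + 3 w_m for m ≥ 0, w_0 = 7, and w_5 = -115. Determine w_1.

Let w_1 = x.
w_2 = 21 - 2x
w_3 = -42 + 7x
w_4 = 147 - 20x
w_5 = -420 + 61x
So -420 + 61x = -115, giving x = 5.

5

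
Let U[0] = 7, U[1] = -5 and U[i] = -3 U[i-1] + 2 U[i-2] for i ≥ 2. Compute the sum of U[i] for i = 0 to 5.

U[2] = -3·(-5) + 2·7 = 29
U[3] = -3·29 + 2·(-5) = -97
U[4] = -3·(-97) + 2·29 = 349
U[5] = -3·349 + 2·(-97) = -1241
Sum = 7 + (-5) + 29 + (-97) + 349 + (-1241) = -958

-958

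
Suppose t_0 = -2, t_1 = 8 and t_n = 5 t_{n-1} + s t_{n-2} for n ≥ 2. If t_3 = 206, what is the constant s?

t_2 = 40 - 2s
t_3 = 200 - 2s
So 200 - 2s = 206, giving s = -3.

-3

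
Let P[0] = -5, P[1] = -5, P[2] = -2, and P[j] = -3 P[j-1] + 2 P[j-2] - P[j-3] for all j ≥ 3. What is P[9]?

1672

P[3] = -3·(-2) + 2·(-5) - (-5) = 1
P[4] = -3·1 + 2·(-2) - (-5) = -2
P[5] = -3·(-2) + 2·1 - (-2) = 10
P[6] = -3·10 + 2·(-2) - 1 = -35
P[7] = -3·(-35) + 2·10 - (-2) = 127
P[8] = -3·127 + 2·(-35) - 10 = -461
P[9] = -3·(-461) + 2·127 - (-35) = 1672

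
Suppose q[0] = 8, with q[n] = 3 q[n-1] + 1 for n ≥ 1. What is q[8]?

q[1] = 3·8 + 1 = 25
q[2] = 3·25 + 1 = 76
q[3] = 3·76 + 1 = 229
q[4] = 3·229 + 1 = 688
q[5] = 3·688 + 1 = 2065
q[6] = 3·2065 + 1 = 6196
q[7] = 3·6196 + 1 = 18589
q[8] = 3·18589 + 1 = 55768

55768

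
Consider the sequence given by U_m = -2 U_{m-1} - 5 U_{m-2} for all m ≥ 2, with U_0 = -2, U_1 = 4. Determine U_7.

U_2 = -2(4) - 5(-2) = 2
U_3 = -2(2) - 5(4) = -24
U_4 = -2(-24) - 5(2) = 38
U_5 = -2(38) - 5(-24) = 44
U_6 = -2(44) - 5(38) = -278
U_7 = -2(-278) - 5(44) = 336

336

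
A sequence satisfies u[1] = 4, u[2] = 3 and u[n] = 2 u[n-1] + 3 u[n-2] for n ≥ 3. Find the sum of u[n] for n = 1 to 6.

637

u[3] = 2·3 + 3·4 = 18
u[4] = 2·18 + 3·3 = 45
u[5] = 2·45 + 3·18 = 144
u[6] = 2·144 + 3·45 = 423
Sum = 4 + 3 + 18 + 45 + 144 + 423 = 637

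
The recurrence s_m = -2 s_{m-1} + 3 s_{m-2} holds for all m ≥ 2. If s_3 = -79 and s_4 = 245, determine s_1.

Rearranging, s_{m-2} = (s_m + 2 s_{m-1}) / 3.
s_2 = (245 + 2*(-79)) / 3 = 87/3 = 29
s_1 = (-79 + 2*29) / 3 = -21/3 = -7

-7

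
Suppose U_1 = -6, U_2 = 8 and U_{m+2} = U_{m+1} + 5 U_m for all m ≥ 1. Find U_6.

-2

U_3 = 8 + 5(-6) = -22
U_4 = (-22) + 5(8) = 18
U_5 = 18 + 5(-22) = -92
U_6 = (-92) + 5(18) = -2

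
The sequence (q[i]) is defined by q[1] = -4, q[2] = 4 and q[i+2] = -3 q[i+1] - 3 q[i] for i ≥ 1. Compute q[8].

-108

q[3] = -3*4 - 3*(-4) = 0
q[4] = -3*0 - 3*4 = -12
q[5] = -3*(-12) - 3*0 = 36
q[6] = -3*36 - 3*(-12) = -72
q[7] = -3*(-72) - 3*36 = 108
q[8] = -3*108 - 3*(-72) = -108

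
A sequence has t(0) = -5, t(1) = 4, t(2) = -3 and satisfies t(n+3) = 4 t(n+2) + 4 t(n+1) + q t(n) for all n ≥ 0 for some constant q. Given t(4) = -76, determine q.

t(3) = 4 - 5q
t(4) = 4 - 16q
So 4 - 16q = -76, giving q = 5.

5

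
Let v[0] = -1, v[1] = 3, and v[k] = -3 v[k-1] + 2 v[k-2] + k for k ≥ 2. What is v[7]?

v[2] = -3·3 + 2·(-1) + 2 = -9
v[3] = -3·(-9) + 2·3 + 3 = 36
v[4] = -3·36 + 2·(-9) + 4 = -122
v[5] = -3·(-122) + 2·36 + 5 = 443
v[6] = -3·443 + 2·(-122) + 6 = -1567
v[7] = -3·(-1567) + 2·443 + 7 = 5594

5594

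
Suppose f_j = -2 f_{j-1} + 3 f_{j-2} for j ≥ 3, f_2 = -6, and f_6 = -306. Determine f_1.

Let f_1 = w.
f_3 = 12 + 3w
f_4 = -42 - 6w
f_5 = 120 + 21w
f_6 = -366 - 60w
So -366 - 60w = -306, giving w = -1.

-1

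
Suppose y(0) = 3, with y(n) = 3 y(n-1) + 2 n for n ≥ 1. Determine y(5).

1087

y(1) = 3*3 + 2 = 11
y(2) = 3*11 + 4 = 37
y(3) = 3*37 + 6 = 117
y(4) = 3*117 + 8 = 359
y(5) = 3*359 + 10 = 1087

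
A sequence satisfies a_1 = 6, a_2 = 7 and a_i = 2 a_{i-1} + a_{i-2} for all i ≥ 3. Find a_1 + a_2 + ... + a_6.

469

a_3 = 2(7) + 6 = 20
a_4 = 2(20) + 7 = 47
a_5 = 2(47) + 20 = 114
a_6 = 2(114) + 47 = 275
Sum = 6 + 7 + 20 + 47 + 114 + 275 = 469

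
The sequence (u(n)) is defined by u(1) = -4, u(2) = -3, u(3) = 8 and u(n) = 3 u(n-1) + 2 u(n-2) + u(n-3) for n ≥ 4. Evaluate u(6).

u(4) = 3*8 + 2*(-3) + (-4) = 14
u(5) = 3*14 + 2*8 + (-3) = 55
u(6) = 3*55 + 2*14 + 8 = 201

201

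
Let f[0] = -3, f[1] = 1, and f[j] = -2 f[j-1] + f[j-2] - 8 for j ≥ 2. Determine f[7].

f[2] = -2(1) + (-3) - 8 = -13
f[3] = -2(-13) + 1 - 8 = 19
f[4] = -2(19) + (-13) - 8 = -59
f[5] = -2(-59) + 19 - 8 = 129
f[6] = -2(129) + (-59) - 8 = -325
f[7] = -2(-325) + 129 - 8 = 771

771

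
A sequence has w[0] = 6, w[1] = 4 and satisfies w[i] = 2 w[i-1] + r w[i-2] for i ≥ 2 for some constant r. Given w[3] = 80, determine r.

w[2] = 8 + 6r
w[3] = 16 + 16r
So 16 + 16r = 80, giving r = 4.

4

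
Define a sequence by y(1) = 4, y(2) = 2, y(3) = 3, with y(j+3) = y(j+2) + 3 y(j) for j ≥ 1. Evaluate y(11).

867

y(4) = 3 + 3*4 = 15
y(5) = 15 + 3*2 = 21
y(6) = 21 + 3*3 = 30
y(7) = 30 + 3*15 = 75
y(8) = 75 + 3*21 = 138
y(9) = 138 + 3*30 = 228
y(10) = 228 + 3*75 = 453
y(11) = 453 + 3*138 = 867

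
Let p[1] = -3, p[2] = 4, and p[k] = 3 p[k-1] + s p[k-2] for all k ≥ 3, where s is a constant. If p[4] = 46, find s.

p[3] = 12 - 3s
p[4] = 36 - 5s
So 36 - 5s = 46, giving s = -2.

-2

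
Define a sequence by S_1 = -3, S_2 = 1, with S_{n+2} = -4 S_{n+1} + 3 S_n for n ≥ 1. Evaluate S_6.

1201

S_3 = -4*1 + 3*(-3) = -13
S_4 = -4*(-13) + 3*1 = 55
S_5 = -4*55 + 3*(-13) = -259
S_6 = -4*(-259) + 3*55 = 1201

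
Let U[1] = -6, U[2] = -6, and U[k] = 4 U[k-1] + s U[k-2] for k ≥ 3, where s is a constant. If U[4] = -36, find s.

-2

U[3] = -24 - 6s
U[4] = -96 - 30s
So -96 - 30s = -36, giving s = -2.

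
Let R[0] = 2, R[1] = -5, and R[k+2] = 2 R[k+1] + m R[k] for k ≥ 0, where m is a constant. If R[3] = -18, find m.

R[2] = -10 + 2m
R[3] = -20 - m
So -20 - m = -18, giving m = -2.

-2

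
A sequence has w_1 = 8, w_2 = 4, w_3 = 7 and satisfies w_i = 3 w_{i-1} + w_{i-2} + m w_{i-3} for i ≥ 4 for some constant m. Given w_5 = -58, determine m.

-5

w_4 = 25 + 8m
w_5 = 82 + 28m
So 82 + 28m = -58, giving m = -5.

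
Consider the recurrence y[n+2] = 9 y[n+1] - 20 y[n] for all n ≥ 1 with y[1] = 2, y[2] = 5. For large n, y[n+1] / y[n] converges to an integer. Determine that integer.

5

The characteristic equation is r^2 - 9r + 20 = 0, which factors as (r - 5)(r - 4) = 0.
So the roots are 5 and 4. Since |5| > |4| and the coefficient of 5^n is non-zero, the ratio tends to 5.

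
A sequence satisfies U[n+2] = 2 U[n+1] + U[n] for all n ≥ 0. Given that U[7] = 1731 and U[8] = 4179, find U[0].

3

Rearranging, U[n-2] = U[n] - 2 U[n-1].
U[6] = 4179 - 2·1731 = 717
U[5] = 1731 - 2·717 = 297
U[4] = 717 - 2·297 = 123
U[3] = 297 - 2·123 = 51
U[2] = 123 - 2·51 = 21
U[1] = 51 - 2·21 = 9
U[0] = 21 - 2·9 = 3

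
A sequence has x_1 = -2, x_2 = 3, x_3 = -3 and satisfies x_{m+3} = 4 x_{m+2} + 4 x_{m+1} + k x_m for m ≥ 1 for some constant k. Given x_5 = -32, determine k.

4

x_4 = -2k
x_5 = -12 - 5k
So -12 - 5k = -32, giving k = 4.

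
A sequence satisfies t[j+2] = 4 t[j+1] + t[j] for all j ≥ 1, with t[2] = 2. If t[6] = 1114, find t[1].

Let t[1] = y.
t[3] = 8 + y
t[4] = 34 + 4y
t[5] = 144 + 17y
t[6] = 610 + 72y
So 610 + 72y = 1114, giving y = 7.

7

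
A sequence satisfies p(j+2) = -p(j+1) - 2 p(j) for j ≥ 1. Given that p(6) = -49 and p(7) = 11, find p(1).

8

Rearranging, p(j-2) = (p(j) + p(j-1)) / -2.
p(5) = (11 + (-49)) / -2 = -38/-2 = 19
p(4) = (-49 + 19) / -2 = -30/-2 = 15
p(3) = (19 + 15) / -2 = 34/-2 = -17
p(2) = (15 + (-17)) / -2 = -2/-2 = 1
p(1) = (-17 + 1) / -2 = -16/-2 = 8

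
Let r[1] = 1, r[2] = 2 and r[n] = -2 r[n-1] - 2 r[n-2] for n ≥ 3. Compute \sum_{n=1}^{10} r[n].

33

r[3] = -2*2 - 2*1 = -6
r[4] = -2*(-6) - 2*2 = 8
r[5] = -2*8 - 2*(-6) = -4
r[6] = -2*(-4) - 2*8 = -8
r[7] = -2*(-8) - 2*(-4) = 24
r[8] = -2*24 - 2*(-8) = -32
r[9] = -2*(-32) - 2*24 = 16
r[10] = -2*16 - 2*(-32) = 32
Sum = 1 + 2 + (-6) + 8 + (-4) + (-8) + 24 + (-32) + 16 + 32 = 33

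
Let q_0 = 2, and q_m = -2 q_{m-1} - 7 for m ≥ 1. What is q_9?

q_1 = -2*2 - 7 = -11
q_2 = -2*(-11) - 7 = 15
q_3 = -2*15 - 7 = -37
q_4 = -2*(-37) - 7 = 67
q_5 = -2*67 - 7 = -141
q_6 = -2*(-141) - 7 = 275
q_7 = -2*275 - 7 = -557
q_8 = -2*(-557) - 7 = 1107
q_9 = -2*1107 - 7 = -2221

-2221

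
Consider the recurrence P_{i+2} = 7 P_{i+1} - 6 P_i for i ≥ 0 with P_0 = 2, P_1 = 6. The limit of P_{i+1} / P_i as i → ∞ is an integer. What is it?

6

The characteristic equation is r^2 - 7r + 6 = 0, which factors as (r - 6)(r - 1) = 0.
So the roots are 6 and 1. Since |6| > |1| and the coefficient of 6^i is non-zero, the ratio tends to 6.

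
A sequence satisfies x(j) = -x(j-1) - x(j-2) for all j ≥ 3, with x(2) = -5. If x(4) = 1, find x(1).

1

Let x(1) = v.
x(3) = 5 - v
x(4) = v
So v = 1, giving v = 1.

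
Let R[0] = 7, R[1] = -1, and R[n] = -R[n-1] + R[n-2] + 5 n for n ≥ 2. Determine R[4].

42

R[2] = -(-1) + 7 + 10 = 18
R[3] = -18 + (-1) + 15 = -4
R[4] = -(-4) + 18 + 20 = 42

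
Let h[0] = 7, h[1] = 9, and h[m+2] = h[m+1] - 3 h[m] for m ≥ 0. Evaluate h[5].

114

h[2] = 9 - 3(7) = -12
h[3] = (-12) - 3(9) = -39
h[4] = (-39) - 3(-12) = -3
h[5] = (-3) - 3(-39) = 114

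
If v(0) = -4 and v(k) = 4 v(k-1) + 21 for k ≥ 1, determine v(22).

The fixed point is 21/(1 - 4) = -7, so v(k) + 7 = 4(v(k-1) + 7).
Hence v(k) = 3·4^k - 7.
v(22) = 3·4^{22} - 7 = 3·17592186044416 - 7 = 52776558133241.

52776558133241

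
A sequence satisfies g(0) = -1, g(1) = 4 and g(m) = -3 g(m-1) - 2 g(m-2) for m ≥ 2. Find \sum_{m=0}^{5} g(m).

63

g(2) = -3*4 - 2*(-1) = -10
g(3) = -3*(-10) - 2*4 = 22
g(4) = -3*22 - 2*(-10) = -46
g(5) = -3*(-46) - 2*22 = 94
Sum = (-1) + 4 + (-10) + 22 + (-46) + 94 = 63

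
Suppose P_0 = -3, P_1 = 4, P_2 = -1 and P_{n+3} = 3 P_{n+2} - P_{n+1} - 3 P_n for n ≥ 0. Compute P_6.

P_3 = 3·(-1) - 4 - 3·(-3) = 2
P_4 = 3·2 - (-1) - 3·4 = -5
P_5 = 3·(-5) - 2 - 3·(-1) = -14
P_6 = 3·(-14) - (-5) - 3·2 = -43

-43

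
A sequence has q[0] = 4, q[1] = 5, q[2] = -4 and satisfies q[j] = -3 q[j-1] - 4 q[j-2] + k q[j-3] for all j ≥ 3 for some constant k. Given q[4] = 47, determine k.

-1

q[3] = -8 + 4k
q[4] = 40 - 7k
So 40 - 7k = 47, giving k = -1.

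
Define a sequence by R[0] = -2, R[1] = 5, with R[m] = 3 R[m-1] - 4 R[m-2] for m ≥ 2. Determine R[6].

R[2] = 3(5) - 4(-2) = 23
R[3] = 3(23) - 4(5) = 49
R[4] = 3(49) - 4(23) = 55
R[5] = 3(55) - 4(49) = -31
R[6] = 3(-31) - 4(55) = -313

-313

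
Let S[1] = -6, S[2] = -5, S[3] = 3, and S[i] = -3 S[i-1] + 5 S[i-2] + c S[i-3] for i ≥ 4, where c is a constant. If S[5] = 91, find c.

S[4] = -34 - 6c
S[5] = 117 + 13c
So 117 + 13c = 91, giving c = -2.

-2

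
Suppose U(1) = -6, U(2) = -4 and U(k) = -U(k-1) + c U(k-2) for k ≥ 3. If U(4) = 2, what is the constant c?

U(3) = 4 - 6c
U(4) = -4 + 2c
So -4 + 2c = 2, giving c = 3.

3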